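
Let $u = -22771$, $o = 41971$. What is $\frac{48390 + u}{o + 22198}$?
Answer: $\frac{25619}{64169} \approx 0.39924$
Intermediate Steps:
$\frac{48390 + u}{o + 22198} = \frac{48390 - 22771}{41971 + 22198} = \frac{25619}{64169}$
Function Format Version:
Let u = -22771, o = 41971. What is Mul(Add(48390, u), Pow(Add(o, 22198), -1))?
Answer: Rational(25619, 64169) ≈ 0.39924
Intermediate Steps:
Mul(Add(48390, u), Pow(Add(o, 22198), -1)) = Mul(Add(48390, -22771), Pow(Add(41971, 22198), -1)) = Mul(25619, Pow(64169, -1)) = Mul(25619, Rational(1, 64169)) = Rational(25619, 64169)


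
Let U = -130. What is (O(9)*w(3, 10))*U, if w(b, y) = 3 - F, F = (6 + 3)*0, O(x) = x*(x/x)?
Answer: -3510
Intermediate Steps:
O(x) = x (O(x) = x*1 = x)
F = 0 (F = 9*0 = 0)
w(b, y) = 3 (w(b, y) = 3 - 1*0 = 3 + 0 = 3)
(O(9)*w(3, 10))*U = (9*3)*(-130) = 27*(-130) = -3510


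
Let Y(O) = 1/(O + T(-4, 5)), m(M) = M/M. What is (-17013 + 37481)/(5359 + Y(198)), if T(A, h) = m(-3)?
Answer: 2036566/533221 ≈ 3.8194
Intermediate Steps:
m(M) = 1
T(A, h) = 1
Y(O) = 1/(1 + O) (Y(O) = 1/(O + 1) = 1/(1 + O))
(-17013 + 37481)/(5359 + Y(198)) = (-17013 + 37481)/(5359 + 1/(1 + 198)) = 20468/(5359 + 1/199) = 20468/(1066442/199) = 20468*(199/1066442) = 2036566/533221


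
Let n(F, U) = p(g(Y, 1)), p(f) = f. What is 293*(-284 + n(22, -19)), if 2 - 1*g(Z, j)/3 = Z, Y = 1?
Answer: -82333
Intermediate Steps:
g(Z, j) = 6 - 3*Z
n(F, U) = 3 (n(F, U) = 6 - 3*1 = 6 - 3 = 3)
293*(-284 + n(22, -19)) = 293*(-284 + 3) = 293*(-281) = -82333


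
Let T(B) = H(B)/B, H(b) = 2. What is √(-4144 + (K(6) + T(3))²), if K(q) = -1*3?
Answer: I*√37247/3 ≈ 64.332*I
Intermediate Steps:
K(q) = -3
T(B) = 2/B
√(-4144 + (K(6) + T(3))²) = √(-4144 + (-3 + 2/3)²) = √(-4144 + (-3 + 2*(⅓))²) = √(-4144 + (-3 + ⅔)²) = √(-4144 + (-7/3)²) = √(-4144 + 49/9) = √(-37247/9) = I*√37247/3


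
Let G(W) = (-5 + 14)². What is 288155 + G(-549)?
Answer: 288236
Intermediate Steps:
G(W) = 81 (G(W) = 9² = 81)
288155 + G(-549) = 288155 + 81 = 288236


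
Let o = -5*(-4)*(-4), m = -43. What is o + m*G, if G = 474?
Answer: -20462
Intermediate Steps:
o = -80 (o = 20*(-4) = -80)
o + m*G = -80 - 43*474 = -80 - 20382 = -20462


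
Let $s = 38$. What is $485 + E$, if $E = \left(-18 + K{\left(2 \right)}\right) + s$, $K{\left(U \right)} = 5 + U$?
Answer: $512$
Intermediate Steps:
$E = 27$ ($E = \left(-18 + \left(5 + 2\right)\right) + 38 = \left(-18 + 7\right) + 38 = -11 + 38 = 27$)
$485 + E = 485 + 27 = 512$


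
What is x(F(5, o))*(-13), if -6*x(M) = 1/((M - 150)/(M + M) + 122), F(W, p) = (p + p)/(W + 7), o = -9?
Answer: 13/1035 ≈ 0.012560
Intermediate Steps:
F(W, p) = 2*p/(7 + W) (F(W, p) = (2*p)/(7 + W) = 2*p/(7 + W))
x(M) = -1/(6*(122 + (-150 + M)/(2*M))) (x(M) = -1/(6*((M - 150)/(M + M) + 122)) = -1/(6*((-150 + M)/((2*M)) + 122)) = -1/(6*((-150 + M)*(1/(2*M)) + 122)) = -1/(6*((-150 + M)/(2*M) + 122)) = -1/(6*(122 + (-150 + M)/(2*M))))
x(F(5, o))*(-13) = -2*(-9)/(7 + 5)/(-450 + 735*(2*(-9)/(7 + 5)))*(-13) = -2*(-9)/12/(-450 + 735*(2*(-9)/12))*(-13) = -2*(-9)*(1/12)/(-450 + 735*(2*(-9)*(1/12)))*(-13) = -1*(-3/2)/(-450 + 735*(-3/2))*(-13) = -1*(-3/2)/(-450 - 2205/2)*(-13) = -1*(-3/2)/(-3105/2)*(-13) = -1*(-3/2)*(-2/3105)*(-13) = -1/1035*(-13) = 13/1035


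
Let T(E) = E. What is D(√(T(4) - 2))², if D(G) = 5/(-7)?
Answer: 25/49 ≈ 0.51020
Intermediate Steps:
D(G) = -5/7 (D(G) = 5*(-⅐) = -5/7)
D(√(T(4) - 2))² = (-5/7)² = 25/49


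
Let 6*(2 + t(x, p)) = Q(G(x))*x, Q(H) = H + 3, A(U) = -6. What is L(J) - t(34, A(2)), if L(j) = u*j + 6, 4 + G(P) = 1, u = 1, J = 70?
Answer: 78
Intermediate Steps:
G(P) = -3 (G(P) = -4 + 1 = -3)
Q(H) = 3 + H
L(j) = 6 + j (L(j) = 1*j + 6 = j + 6 = 6 + j)
t(x, p) = -2 (t(x, p) = -2 + ((3 - 3)*x)/6 = -2 + (0*x)/6 = -2 + (1/6)*0 = -2 + 0 = -2)
L(J) - t(34, A(2)) = (6 + 70) - 1*(-2) = 76 + 2 = 78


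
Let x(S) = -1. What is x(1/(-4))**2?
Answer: 1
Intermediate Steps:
x(1/(-4))**2 = (-1)**2 = 1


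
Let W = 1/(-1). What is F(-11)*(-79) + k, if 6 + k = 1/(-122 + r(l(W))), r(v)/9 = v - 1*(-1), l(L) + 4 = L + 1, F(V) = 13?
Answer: -153918/149 ≈ -1033.0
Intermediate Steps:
W = -1
l(L) = -3 + L (l(L) = -4 + (L + 1) = -4 + (1 + L) = -3 + L)
r(v) = 9 + 9*v (r(v) = 9*(v - 1*(-1)) = 9*(v + 1) = 9*(1 + v) = 9 + 9*v)
k = -895/149 (k = -6 + 1/(-122 + (9 + 9*(-3 - 1))) = -6 + 1/(-122 + (9 + 9*(-4))) = -6 + 1/(-122 + (9 - 36)) = -6 + 1/(-122 - 27) = -6 + 1/(-149) = -6 - 1/149 = -895/149 ≈ -6.0067)
F(-11)*(-79) + k = 13*(-79) - 895/149 = -1027 - 895/149 = -153918/149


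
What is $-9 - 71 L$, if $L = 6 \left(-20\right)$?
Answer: $8511$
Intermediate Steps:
$L = -120$
$-9 - 71 L = -9 - -8520 = -9 + 8520 = 8511$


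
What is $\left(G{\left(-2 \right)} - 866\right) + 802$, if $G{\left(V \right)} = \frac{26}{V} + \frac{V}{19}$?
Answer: $- \frac{1465}{19} \approx -77.105$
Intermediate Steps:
$G{\left(V \right)} = \frac{26}{V} + \frac{V}{19}$ ($G{\left(V \right)} = \frac{26}{V} + V \frac{1}{19} = \frac{26}{V} + \frac{V}{19}$)
$\left(G{\left(-2 \right)} - 866\right) + 802 = \left(\left(\frac{26}{-2} + \frac{1}{19} \left(-2\right)\right) - 866\right) + 802 = \left(\left(26 \left(- \frac{1}{2}\right) - \frac{2}{19}\right) + \left(-1151 + 285\right)\right) + 802 = \left(\left(-13 - \frac{2}{19}\right) - 866\right) + 802 = \left(- \frac{249}{19} - 866\right) + 802 = - \frac{16703}{19} + 802 = - \frac{1465}{19}$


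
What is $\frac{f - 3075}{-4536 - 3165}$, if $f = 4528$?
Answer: $- \frac{1453}{7701} \approx -0.18868$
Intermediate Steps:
$\frac{f - 3075}{-4536 - 3165} = \frac{4528 - 3075}{-4536 - 3165} = \frac{1453}{-7701} = 1453 \left(- \frac{1}{7701}\right) = - \frac{1453}{7701}$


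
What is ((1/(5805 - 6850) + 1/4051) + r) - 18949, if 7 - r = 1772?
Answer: -87688475636/4233295 ≈ -20714.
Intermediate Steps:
r = -1765 (r = 7 - 1*1772 = 7 - 1772 = -1765)
((1/(5805 - 6850) + 1/4051) + r) - 18949 = ((1/(5805 - 6850) + 1/4051) - 1765) - 18949 = ((1/(-1045) + 1/4051) - 1765) - 18949 = ((-1/1045 + 1/4051) - 1765) - 18949 = (-3006/4233295 - 1765) - 18949 = -7471768681/4233295 - 18949 = -87688475636/4233295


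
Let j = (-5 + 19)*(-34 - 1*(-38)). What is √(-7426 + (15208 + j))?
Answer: √7838 ≈ 88.532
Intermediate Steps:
j = 56 (j = 14*(-34 + 38) = 14*4 = 56)
√(-7426 + (15208 + j)) = √(-7426 + (15208 + 56)) = √(-7426 + 15264) = √7838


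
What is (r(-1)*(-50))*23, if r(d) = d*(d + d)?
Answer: -2300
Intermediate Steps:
r(d) = 2*d² (r(d) = d*(2*d) = 2*d²)
(r(-1)*(-50))*23 = ((2*(-1)²)*(-50))*23 = ((2*1)*(-50))*23 = (2*(-50))*23 = -100*23 = -2300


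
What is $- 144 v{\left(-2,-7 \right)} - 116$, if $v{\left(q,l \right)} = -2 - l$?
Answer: $-836$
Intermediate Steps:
$- 144 v{\left(-2,-7 \right)} - 116 = - 144 \left(-2 - -7\right) - 116 = - 144 \left(-2 + 7\right) - 116 = \left(-144\right) 5 - 116 = -720 - 116 = -836$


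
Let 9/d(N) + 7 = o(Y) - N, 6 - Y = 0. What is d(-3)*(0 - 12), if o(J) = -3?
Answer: 108/7 ≈ 15.429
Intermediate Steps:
Y = 6 (Y = 6 - 1*0 = 6 + 0 = 6)
d(N) = 9/(-10 - N) (d(N) = 9/(-7 + (-3 - N)) = 9/(-10 - N))
d(-3)*(0 - 12) = (-9/(10 - 3))*(0 - 12) = -9/7*(-12) = 108/7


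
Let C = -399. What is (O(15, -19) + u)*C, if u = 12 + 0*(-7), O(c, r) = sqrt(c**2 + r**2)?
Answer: -4788 - 399*sqrt(586) ≈ -14447.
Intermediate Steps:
u = 12 (u = 12 + 0 = 12)
(O(15, -19) + u)*C = (sqrt(15**2 + (-19)**2) + 12)*(-399) = (sqrt(225 + 361) + 12)*(-399) = (sqrt(586) + 12)*(-399) = (12 + sqrt(586))*(-399) = -4788 - 399*sqrt(586)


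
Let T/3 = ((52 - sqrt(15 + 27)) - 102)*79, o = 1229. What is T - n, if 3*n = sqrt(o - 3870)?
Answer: -11850 - 237*sqrt(42) - I*sqrt(2641)/3 ≈ -13386.0 - 17.13*I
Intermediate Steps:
T = -11850 - 237*sqrt(42) (T = 3*(((52 - sqrt(15 + 27)) - 102)*79) = 3*(((52 - sqrt(42)) - 102)*79) = 3*((-50 - sqrt(42))*79) = 3*(-3950 - 79*sqrt(42)) = -11850 - 237*sqrt(42) ≈ -13386.)
n = I*sqrt(2641)/3 (n = sqrt(1229 - 3870)/3 = sqrt(-2641)/3 = (I*sqrt(2641))/3 = I*sqrt(2641)/3 ≈ 17.13*I)
T - n = (-11850 - 237*sqrt(42)) - I*sqrt(2641)/3 = -11850 - 237*sqrt(42) - I*sqrt(2641)/3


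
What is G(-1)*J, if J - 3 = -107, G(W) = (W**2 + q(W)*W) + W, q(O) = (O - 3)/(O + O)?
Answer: 208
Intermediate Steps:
q(O) = (-3 + O)/(2*O) (q(O) = (-3 + O)/((2*O)) = (-3 + O)*(1/(2*O)) = (-3 + O)/(2*O))
G(W) = -3/2 + W**2 + 3*W/2 (G(W) = (W**2 + ((-3 + W)/(2*W))*W) + W = (W**2 + (-3/2 + W/2)) + W = (-3/2 + W**2 + W/2) + W = -3/2 + W**2 + 3*W/2)
J = -104 (J = 3 - 107 = -104)
G(-1)*J = (-3/2 + (1/2)*(-1) - (1 - 1))*(-104) = (-3/2 - 1/2 - 1*0)*(-104) = (-3/2 - 1/2 + 0)*(-104) = -2*(-104) = 208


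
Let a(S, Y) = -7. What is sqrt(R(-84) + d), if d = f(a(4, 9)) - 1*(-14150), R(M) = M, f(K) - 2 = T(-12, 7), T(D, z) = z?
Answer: 5*sqrt(563) ≈ 118.64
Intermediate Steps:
f(K) = 9 (f(K) = 2 + 7 = 9)
d = 14159 (d = 9 - 1*(-14150) = 9 + 14150 = 14159)
sqrt(R(-84) + d) = sqrt(-84 + 14159) = sqrt(14075) = 5*sqrt(563)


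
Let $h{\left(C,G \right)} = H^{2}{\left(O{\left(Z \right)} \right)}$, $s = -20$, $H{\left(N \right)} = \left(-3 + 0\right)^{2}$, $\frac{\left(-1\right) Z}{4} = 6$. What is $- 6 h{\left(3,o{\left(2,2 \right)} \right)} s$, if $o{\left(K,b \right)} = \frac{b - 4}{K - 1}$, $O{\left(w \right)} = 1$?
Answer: $9720$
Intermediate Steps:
$Z = -24$ ($Z = \left(-4\right) 6 = -24$)
$H{\left(N \right)} = 9$ ($H{\left(N \right)} = \left(-3\right)^{2} = 9$)
$o{\left(K,b \right)} = \frac{-4 + b}{-1 + K}$
$h{\left(C,G \right)} = 81$ ($h{\left(C,G \right)} = 9^{2} = 81$)
$- 6 h{\left(3,o{\left(2,2 \right)} \right)} s = \left(-6\right) 81 \left(-20\right) = \left(-486\right) \left(-20\right) = 9720$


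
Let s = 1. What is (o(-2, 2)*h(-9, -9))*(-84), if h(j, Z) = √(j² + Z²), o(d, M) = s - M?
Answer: 756*√2 ≈ 1069.1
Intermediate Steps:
o(d, M) = 1 - M
h(j, Z) = √(Z² + j²)
(o(-2, 2)*h(-9, -9))*(-84) = ((1 - 1*2)*√((-9)² + (-9)²))*(-84) = ((1 - 2)*√(81 + 81))*(-84) = -√162*(-84) = -9*√2*(-84) = 756*√2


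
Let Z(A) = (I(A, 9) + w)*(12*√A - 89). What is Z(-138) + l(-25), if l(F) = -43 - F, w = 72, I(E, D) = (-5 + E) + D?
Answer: 5500 - 744*I*√138 ≈ 5500.0 - 8740.0*I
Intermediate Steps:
I(E, D) = -5 + D + E
Z(A) = (-89 + 12*√A)*(76 + A) (Z(A) = ((-5 + 9 + A) + 72)*(12*√A - 89) = ((4 + A) + 72)*(-89 + 12*√A) = (76 + A)*(-89 + 12*√A) = (-89 + 12*√A)*(76 + A))
Z(-138) + l(-25) = (-6764 - 89*(-138) + 12*(-138)^(3/2) + 912*√(-138)) + (-43 - 1*(-25)) = (-6764 + 12282 + 12*(-138*I*√138) + 912*(I*√138)) + (-43 + 25) = (-6764 + 12282 - 1656*I*√138 + 912*I*√138) - 18 = (5518 - 744*I*√138) - 18 = 5500 - 744*I*√138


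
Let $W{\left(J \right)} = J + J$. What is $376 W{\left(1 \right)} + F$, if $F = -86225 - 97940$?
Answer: $-183413$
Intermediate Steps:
$F = -184165$ ($F = -86225 - 97940 = -184165$)
$W{\left(J \right)} = 2 J$
$376 W{\left(1 \right)} + F = 376 \cdot 2 \cdot 1 - 184165 = 376 \cdot 2 - 184165 = 752 - 184165 = -183413$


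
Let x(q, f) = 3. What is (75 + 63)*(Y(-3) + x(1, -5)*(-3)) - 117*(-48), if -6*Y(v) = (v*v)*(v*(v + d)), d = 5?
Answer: 5616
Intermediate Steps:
Y(v) = -v³*(5 + v)/6 (Y(v) = -v*v*v*(v + 5)/6 = -v²*v*(5 + v)/6 = -v³*(5 + v)/6)
(75 + 63)*(Y(-3) + x(1, -5)*(-3)) - 117*(-48) = (75 + 63)*((⅙)*(-3)³*(-5 - 1*(-3)) + 3*(-3)) - 117*(-48) = 138*((⅙)*(-27)*(-5 + 3) - 9) + 5616 = 138*((⅙)*(-27)*(-2) - 9) + 5616 = 138*(9 - 9) + 5616 = 138*0 + 5616 = 0 + 5616 = 5616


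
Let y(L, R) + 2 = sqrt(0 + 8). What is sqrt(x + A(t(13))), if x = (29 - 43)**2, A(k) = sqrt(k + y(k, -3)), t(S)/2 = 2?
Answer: sqrt(196 + sqrt(2)*sqrt(1 + sqrt(2))) ≈ 14.078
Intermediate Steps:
y(L, R) = -2 + 2*sqrt(2) (y(L, R) = -2 + sqrt(0 + 8) = -2 + sqrt(8) = -2 + 2*sqrt(2))
t(S) = 4 (t(S) = 2*2 = 4)
A(k) = sqrt(-2 + k + 2*sqrt(2)) (A(k) = sqrt(k + (-2 + 2*sqrt(2))) = sqrt(-2 + k + 2*sqrt(2)))
x = 196 (x = (-14)**2 = 196)
sqrt(x + A(t(13))) = sqrt(196 + sqrt(-2 + 4 + 2*sqrt(2))) = sqrt(196 + sqrt(2 + 2*sqrt(2)))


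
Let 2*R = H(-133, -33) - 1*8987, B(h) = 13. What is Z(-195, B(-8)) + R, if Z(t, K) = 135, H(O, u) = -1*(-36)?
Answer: -8681/2 ≈ -4340.5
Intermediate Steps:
H(O, u) = 36
R = -8951/2 (R = (36 - 1*8987)/2 = (36 - 8987)/2 = (1/2)*(-8951) = -8951/2 ≈ -4475.5)
Z(-195, B(-8)) + R = 135 - 8951/2 = -8681/2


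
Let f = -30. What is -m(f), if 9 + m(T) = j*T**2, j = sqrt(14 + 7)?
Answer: 9 - 900*sqrt(21) ≈ -4115.3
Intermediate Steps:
j = sqrt(21) ≈ 4.5826
m(T) = -9 + sqrt(21)*T**2
-m(f) = -(-9 + sqrt(21)*(-30)**2) = -(-9 + sqrt(21)*900) = -(-9 + 900*sqrt(21)) = 9 - 900*sqrt(21)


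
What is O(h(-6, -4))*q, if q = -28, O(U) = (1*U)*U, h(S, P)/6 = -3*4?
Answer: -145152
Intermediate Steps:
h(S, P) = -72 (h(S, P) = 6*(-3*4) = 6*(-12) = -72)
O(U) = U² (O(U) = U*U = U²)
O(h(-6, -4))*q = (-72)²*(-28) = 5184*(-28) = -145152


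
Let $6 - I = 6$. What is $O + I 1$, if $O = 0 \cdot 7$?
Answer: $0$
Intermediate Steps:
$I = 0$ ($I = 6 - 6 = 0$)
$O = 0$
$O + I 1 = 0 + 0 \cdot 1 = 0 + 0 = 0$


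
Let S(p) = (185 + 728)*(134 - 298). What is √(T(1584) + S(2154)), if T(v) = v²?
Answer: 86*√319 ≈ 1536.0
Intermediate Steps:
S(p) = -149732 (S(p) = 913*(-164) = -149732)
√(T(1584) + S(2154)) = √(1584² - 149732) = √(2509056 - 149732) = √2359324 = 86*√319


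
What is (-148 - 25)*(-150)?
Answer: 25950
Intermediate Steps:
(-148 - 25)*(-150) = -173*(-150) = 25950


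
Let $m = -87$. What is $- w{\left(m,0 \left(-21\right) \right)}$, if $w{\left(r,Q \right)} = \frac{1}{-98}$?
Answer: $\frac{1}{98} \approx 0.010204$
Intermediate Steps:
$w{\left(r,Q \right)} = - \frac{1}{98}$
$- w{\left(m,0 \left(-21\right) \right)} = \left(-1\right) \left(- \frac{1}{98}\right) = \frac{1}{98}$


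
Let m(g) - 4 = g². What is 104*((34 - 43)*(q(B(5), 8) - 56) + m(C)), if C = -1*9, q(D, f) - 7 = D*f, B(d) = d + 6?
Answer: -27664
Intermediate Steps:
B(d) = 6 + d
q(D, f) = 7 + D*f
C = -9
m(g) = 4 + g²
104*((34 - 43)*(q(B(5), 8) - 56) + m(C)) = 104*((34 - 43)*((7 + (6 + 5)*8) - 56) + (4 + (-9)²)) = 104*(-9*((7 + 11*8) - 56) + (4 + 81)) = 104*(-9*((7 + 88) - 56) + 85) = 104*(-9*(95 - 56) + 85) = 104*(-9*39 + 85) = 104*(-351 + 85) = 104*(-266) = -27664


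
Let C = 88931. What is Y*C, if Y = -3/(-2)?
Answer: 266793/2 ≈ 1.3340e+5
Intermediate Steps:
Y = 3/2 (Y = -3*(-1/2) = 3/2 ≈ 1.5000)
Y*C = (3/2)*88931 = 266793/2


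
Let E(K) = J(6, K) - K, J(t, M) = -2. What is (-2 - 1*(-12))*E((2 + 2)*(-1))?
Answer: 20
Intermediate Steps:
E(K) = -2 - K
(-2 - 1*(-12))*E((2 + 2)*(-1)) = (-2 - 1*(-12))*(-2 - (2 + 2)*(-1)) = (-2 + 12)*(-2 - 4*(-1)) = 10*(-2 - 1*(-4)) = 10*(-2 + 4) = 10*2 = 20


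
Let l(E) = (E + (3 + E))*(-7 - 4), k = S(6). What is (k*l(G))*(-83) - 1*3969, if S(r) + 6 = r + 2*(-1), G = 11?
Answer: -49619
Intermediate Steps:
S(r) = -8 + r (S(r) = -6 + (r + 2*(-1)) = -6 + (r - 2) = -6 + (-2 + r) = -8 + r)
k = -2 (k = -8 + 6 = -2)
l(E) = -33 - 22*E (l(E) = (3 + 2*E)*(-11) = -33 - 22*E)
(k*l(G))*(-83) - 1*3969 = -2*(-33 - 22*11)*(-83) - 1*3969 = -2*(-33 - 242)*(-83) - 3969 = -2*(-275)*(-83) - 3969 = 550*(-83) - 3969 = -45650 - 3969 = -49619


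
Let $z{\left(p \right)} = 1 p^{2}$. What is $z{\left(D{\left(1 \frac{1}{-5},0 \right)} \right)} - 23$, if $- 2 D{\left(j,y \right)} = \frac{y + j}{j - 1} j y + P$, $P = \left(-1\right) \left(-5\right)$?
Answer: $- \frac{67}{4} \approx -16.75$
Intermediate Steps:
$P = 5$
$D{\left(j,y \right)} = - \frac{5}{2} - \frac{j y \left(j + y\right)}{2 \left(-1 + j\right)}$ ($D{\left(j,y \right)} = - \frac{\frac{y + j}{j - 1} j y + 5}{2} = - \frac{\frac{j + y}{-1 + j} j y + 5}{2} = - \frac{\frac{j \left(j + y\right)}{-1 + j} y + 5}{2} = - \frac{\frac{j y \left(j + y\right)}{-1 + j} + 5}{2} = - \frac{5 + \frac{j y \left(j + y\right)}{-1 + j}}{2} = - \frac{5}{2} - \frac{j y \left(j + y\right)}{2 \left(-1 + j\right)}$)
$z{\left(p \right)} = p^{2}$
$z{\left(D{\left(1 \frac{1}{-5},0 \right)} \right)} - 23 = \left(\frac{5 - 5 \cdot 1 \frac{1}{-5} - 1 \frac{1}{-5} \cdot 0^{2} - 0 \left(1 \frac{1}{-5}\right)^{2}}{2 \left(-1 + 1 \frac{1}{-5}\right)}\right)^{2} - 23 = \left(\frac{5 - 5 \cdot 1 \left(- \frac{1}{5}\right) - 1 \left(- \frac{1}{5}\right) 0 - 0 \left(1 \left(- \frac{1}{5}\right)\right)^{2}}{2 \left(-1 + 1 \left(- \frac{1}{5}\right)\right)}\right)^{2} - 23 = \left(\frac{5 - -1 - \left(- \frac{1}{5}\right) 0 - 0 \left(- \frac{1}{5}\right)^{2}}{2 \left(-1 - \frac{1}{5}\right)}\right)^{2} - 23 = \left(\frac{5 + 1 + 0 - 0 \cdot \frac{1}{25}}{2 \left(- \frac{6}{5}\right)}\right)^{2} - 23 = \left(\frac{1}{2} \left(- \frac{5}{6}\right) \left(5 + 1 + 0 + 0\right)\right)^{2} - 23 = \left(\frac{1}{2} \left(- \frac{5}{6}\right) 6\right)^{2} - 23 = \left(- \frac{5}{2}\right)^{2} - 23 = \frac{25}{4} - 23 = - \frac{67}{4}$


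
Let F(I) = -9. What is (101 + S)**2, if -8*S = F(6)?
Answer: 667489/64 ≈ 10430.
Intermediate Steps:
S = 9/8 (S = -1/8*(-9) = 9/8 ≈ 1.1250)
(101 + S)**2 = (101 + 9/8)**2 = (817/8)**2 = 667489/64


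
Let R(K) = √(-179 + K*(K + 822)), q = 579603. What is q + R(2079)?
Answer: 579603 + 10*√60310 ≈ 5.8206e+5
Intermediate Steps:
R(K) = √(-179 + K*(822 + K))
q + R(2079) = 579603 + √(-179 + 2079² + 822*2079) = 579603 + √(-179 + 4322241 + 1708938) = 579603 + √6031000 = 579603 + 10*√60310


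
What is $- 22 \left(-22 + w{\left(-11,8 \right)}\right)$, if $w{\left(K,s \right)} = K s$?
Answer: $2420$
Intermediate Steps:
$- 22 \left(-22 + w{\left(-11,8 \right)}\right) = - 22 \left(-22 - 88\right) = \left(-22\right) \left(-110\right) = 2420$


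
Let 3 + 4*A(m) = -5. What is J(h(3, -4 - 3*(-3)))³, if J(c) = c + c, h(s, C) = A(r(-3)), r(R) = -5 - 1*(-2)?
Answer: -64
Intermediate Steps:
r(R) = -3 (r(R) = -5 + 2 = -3)
A(m) = -2 (A(m) = -¾ + (¼)*(-5) = -¾ - 5/4 = -2)
h(s, C) = -2
J(c) = 2*c
J(h(3, -4 - 3*(-3)))³ = (2*(-2))³ = (-4)³ = -64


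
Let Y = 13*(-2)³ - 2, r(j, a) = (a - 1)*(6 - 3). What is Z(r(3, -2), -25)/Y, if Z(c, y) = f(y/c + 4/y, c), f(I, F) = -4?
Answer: 2/53 ≈ 0.037736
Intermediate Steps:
r(j, a) = -3 + 3*a (r(j, a) = (-1 + a)*3 = -3 + 3*a)
Z(c, y) = -4
Y = -106 (Y = 13*(-8) - 2 = -104 - 2 = -106)
Z(r(3, -2), -25)/Y = -4/(-106) = -4*(-1/106) = 2/53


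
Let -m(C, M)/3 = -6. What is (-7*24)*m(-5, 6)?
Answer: -3024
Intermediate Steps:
m(C, M) = 18 (m(C, M) = -3*(-6) = 18)
(-7*24)*m(-5, 6) = -7*24*18 = -168*18 = -3024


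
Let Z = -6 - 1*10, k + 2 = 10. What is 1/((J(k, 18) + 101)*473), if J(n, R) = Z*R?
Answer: -1/88451 ≈ -1.1306e-5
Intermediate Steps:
k = 8 (k = -2 + 10 = 8)
Z = -16 (Z = -6 - 10 = -16)
J(n, R) = -16*R
1/((J(k, 18) + 101)*473) = 1/((-16*18 + 101)*473) = (1/473)/(-288 + 101) = (1/473)/(-187) = -1/187*1/473 = -1/88451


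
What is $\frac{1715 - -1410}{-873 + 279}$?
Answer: $- \frac{3125}{594} \approx -5.2609$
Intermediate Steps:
$\frac{1715 - -1410}{-873 + 279} = \frac{1715 + 1410}{-594} = 3125 \left(- \frac{1}{594}\right) = - \frac{3125}{594}$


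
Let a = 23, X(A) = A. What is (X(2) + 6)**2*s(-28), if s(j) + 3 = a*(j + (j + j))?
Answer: -123840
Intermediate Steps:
s(j) = -3 + 69*j (s(j) = -3 + 23*(j + (j + j)) = -3 + 23*(j + 2*j) = -3 + 23*(3*j) = -3 + 69*j)
(X(2) + 6)**2*s(-28) = (2 + 6)**2*(-3 + 69*(-28)) = 8**2*(-3 - 1932) = 64*(-1935) = -123840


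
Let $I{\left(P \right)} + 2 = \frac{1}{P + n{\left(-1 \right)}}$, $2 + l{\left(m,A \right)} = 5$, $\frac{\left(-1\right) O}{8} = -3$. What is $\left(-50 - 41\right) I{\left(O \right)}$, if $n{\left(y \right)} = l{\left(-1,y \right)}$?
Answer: $\frac{4823}{27} \approx 178.63$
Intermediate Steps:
$O = 24$ ($O = \left(-8\right) \left(-3\right) = 24$)
$l{\left(m,A \right)} = 3$ ($l{\left(m,A \right)} = -2 + 5 = 3$)
$n{\left(y \right)} = 3$
$I{\left(P \right)} = -2 + \frac{1}{3 + P}$ ($I{\left(P \right)} = -2 + \frac{1}{P + 3} = -2 + \frac{1}{3 + P}$)
$\left(-50 - 41\right) I{\left(O \right)} = \left(-50 - 41\right) \frac{-5 - 48}{3 + 24} = - 91 \frac{-5 - 48}{27} = - 91 \cdot \frac{1}{27} \left(-53\right) = \left(-91\right) \left(- \frac{53}{27}\right) = \frac{4823}{27}$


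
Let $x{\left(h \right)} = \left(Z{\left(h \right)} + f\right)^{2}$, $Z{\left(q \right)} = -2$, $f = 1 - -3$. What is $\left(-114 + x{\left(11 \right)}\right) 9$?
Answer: $-990$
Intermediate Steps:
$f = 4$ ($f = 1 + 3 = 4$)
$x{\left(h \right)} = 4$ ($x{\left(h \right)} = \left(-2 + 4\right)^{2} = 2^{2} = 4$)
$\left(-114 + x{\left(11 \right)}\right) 9 = \left(-114 + 4\right) 9 = \left(-110\right) 9 = -990$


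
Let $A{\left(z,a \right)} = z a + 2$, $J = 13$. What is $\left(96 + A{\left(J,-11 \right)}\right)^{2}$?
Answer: $2025$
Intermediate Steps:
$A{\left(z,a \right)} = 2 + a z$ ($A{\left(z,a \right)} = a z + 2 = 2 + a z$)
$\left(96 + A{\left(J,-11 \right)}\right)^{2} = \left(96 + \left(2 - 143\right)\right)^{2} = \left(96 - 141\right)^{2} = \left(-45\right)^{2} = 2025$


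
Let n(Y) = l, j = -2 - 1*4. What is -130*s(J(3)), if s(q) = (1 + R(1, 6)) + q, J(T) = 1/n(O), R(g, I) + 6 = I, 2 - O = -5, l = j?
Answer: -325/3 ≈ -108.33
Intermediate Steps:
j = -6 (j = -2 - 4 = -6)
l = -6
O = 7 (O = 2 - 1*(-5) = 2 + 5 = 7)
R(g, I) = -6 + I
n(Y) = -6
J(T) = -⅙ (J(T) = 1/(-6) = -⅙)
s(q) = 1 + q (s(q) = (1 + (-6 + 6)) + q = (1 + 0) + q = 1 + q)
-130*s(J(3)) = -130*(1 - ⅙) = -130*⅚ = -325/3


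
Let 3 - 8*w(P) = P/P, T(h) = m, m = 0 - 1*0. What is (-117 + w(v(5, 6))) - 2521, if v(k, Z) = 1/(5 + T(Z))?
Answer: -10551/4 ≈ -2637.8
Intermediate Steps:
m = 0 (m = 0 + 0 = 0)
T(h) = 0
v(k, Z) = ⅕ (v(k, Z) = 1/(5 + 0) = 1/5 = ⅕)
w(P) = ¼ (w(P) = 3/8 - P/(8*P) = 3/8 - ⅛*1 = 3/8 - ⅛ = ¼)
(-117 + w(v(5, 6))) - 2521 = (-117 + ¼) - 2521 = -467/4 - 2521 = -10551/4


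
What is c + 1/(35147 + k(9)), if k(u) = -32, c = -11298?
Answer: -396729269/35115 ≈ -11298.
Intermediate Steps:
c + 1/(35147 + k(9)) = -11298 + 1/(35147 - 32) = -11298 + 1/35115 = -396729269/35115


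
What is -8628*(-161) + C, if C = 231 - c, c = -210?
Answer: 1389549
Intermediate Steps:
C = 441 (C = 231 - 1*(-210) = 231 + 210 = 441)
-8628*(-161) + C = -8628*(-161) + 441 = -1438*(-966) + 441 = 1389108 + 441 = 1389549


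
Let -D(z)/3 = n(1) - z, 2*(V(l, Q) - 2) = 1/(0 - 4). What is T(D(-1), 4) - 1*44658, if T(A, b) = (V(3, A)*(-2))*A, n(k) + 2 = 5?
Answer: -44613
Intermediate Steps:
V(l, Q) = 15/8 (V(l, Q) = 2 + 1/(2*(0 - 4)) = 2 + (1/2)/(-4) = 2 + (1/2)*(-1/4) = 2 - 1/8 = 15/8)
n(k) = 3 (n(k) = -2 + 5 = 3)
D(z) = -9 + 3*z (D(z) = -3*(3 - z) = -9 + 3*z)
T(A, b) = -15*A/4 (T(A, b) = ((15/8)*(-2))*A = -15*A/4)
T(D(-1), 4) - 1*44658 = -15*(-9 + 3*(-1))/4 - 1*44658 = -15*(-9 - 3)/4 - 44658 = -15/4*(-12) - 44658 = 45 - 44658 = -44613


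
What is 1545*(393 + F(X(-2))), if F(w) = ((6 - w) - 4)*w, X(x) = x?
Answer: 594825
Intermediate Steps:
F(w) = w*(2 - w) (F(w) = (2 - w)*w = w*(2 - w))
1545*(393 + F(X(-2))) = 1545*(393 - 2*(2 - 1*(-2))) = 1545*(393 - 2*(2 + 2)) = 1545*(393 - 2*4) = 1545*(393 - 8) = 1545*385 = 594825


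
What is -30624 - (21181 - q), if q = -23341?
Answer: -75146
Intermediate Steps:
-30624 - (21181 - q) = -30624 - (21181 - 1*(-23341)) = -30624 - (21181 + 23341) = -30624 - 1*44522 = -30624 - 44522 = -75146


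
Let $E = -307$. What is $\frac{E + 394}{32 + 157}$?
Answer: $\frac{29}{63} \approx 0.46032$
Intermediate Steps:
$\frac{E + 394}{32 + 157} = \frac{-307 + 394}{32 + 157} = \frac{87}{189} = 87 \cdot \frac{1}{189} = \frac{29}{63}$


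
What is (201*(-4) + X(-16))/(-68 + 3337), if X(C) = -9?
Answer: -813/3269 ≈ -0.24870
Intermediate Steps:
(201*(-4) + X(-16))/(-68 + 3337) = (201*(-4) - 9)/(-68 + 3337) = (-804 - 9)/3269 = -813*1/3269 = -813/3269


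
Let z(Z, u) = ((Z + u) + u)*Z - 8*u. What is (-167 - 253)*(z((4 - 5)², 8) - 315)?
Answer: 152040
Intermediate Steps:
z(Z, u) = -8*u + Z*(Z + 2*u) (z(Z, u) = (Z + 2*u)*Z - 8*u = Z*(Z + 2*u) - 8*u = -8*u + Z*(Z + 2*u))
(-167 - 253)*(z((4 - 5)², 8) - 315) = (-167 - 253)*((((4 - 5)²)² - 8*8 + 2*(4 - 5)²*8) - 315) = -420*((((-1)²)² - 64 + 2*(-1)²*8) - 315) = -420*((1² - 64 + 2*1*8) - 315) = -420*((1 - 64 + 16) - 315) = -420*(-47 - 315) = -420*(-362) = 152040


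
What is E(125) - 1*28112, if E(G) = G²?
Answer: -12487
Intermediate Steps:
E(125) - 1*28112 = 125² - 1*28112 = 15625 - 28112 = -12487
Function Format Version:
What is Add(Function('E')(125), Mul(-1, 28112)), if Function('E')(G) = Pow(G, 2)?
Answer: -12487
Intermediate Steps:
Add(Function('E')(125), Mul(-1, 28112)) = Add(Pow(125, 2), Mul(-1, 28112)) = Add(15625, -28112) = -12487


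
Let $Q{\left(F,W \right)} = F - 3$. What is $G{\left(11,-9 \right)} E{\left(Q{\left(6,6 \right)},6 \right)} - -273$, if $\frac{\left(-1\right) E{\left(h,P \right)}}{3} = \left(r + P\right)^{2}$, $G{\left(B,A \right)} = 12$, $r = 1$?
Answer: $-1491$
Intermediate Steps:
$Q{\left(F,W \right)} = -3 + F$
$E{\left(h,P \right)} = - 3 \left(1 + P\right)^{2}$
$G{\left(11,-9 \right)} E{\left(Q{\left(6,6 \right)},6 \right)} - -273 = 12 \left(- 3 \left(1 + 6\right)^{2}\right) - -273 = 12 \left(- 3 \cdot 7^{2}\right) + 273 = 12 \left(\left(-3\right) 49\right) + 273 = 12 \left(-147\right) + 273 = -1764 + 273 = -1491$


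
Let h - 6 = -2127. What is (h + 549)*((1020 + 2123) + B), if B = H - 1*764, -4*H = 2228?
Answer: -2864184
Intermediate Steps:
H = -557 (H = -¼*2228 = -557)
h = -2121 (h = 6 - 2127 = -2121)
B = -1321 (B = -557 - 1*764 = -557 - 764 = -1321)
(h + 549)*((1020 + 2123) + B) = (-2121 + 549)*((1020 + 2123) - 1321) = -1572*(3143 - 1321) = -1572*1822 = -2864184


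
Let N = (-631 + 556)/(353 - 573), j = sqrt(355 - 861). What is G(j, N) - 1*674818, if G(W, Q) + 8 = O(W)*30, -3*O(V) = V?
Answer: -674826 - 10*I*sqrt(506) ≈ -6.7483e+5 - 224.94*I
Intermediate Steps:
O(V) = -V/3
j = I*sqrt(506) (j = sqrt(-506) = I*sqrt(506) ≈ 22.494*I)
N = 15/44 (N = -75/(-220) = -75*(-1/220) = 15/44 ≈ 0.34091)
G(W, Q) = -8 - 10*W (G(W, Q) = -8 - W/3*30 = -8 - 10*W)
G(j, N) - 1*674818 = (-8 - 10*I*sqrt(506)) - 1*674818 = (-8 - 10*I*sqrt(506)) - 674818 = -674826 - 10*I*sqrt(506)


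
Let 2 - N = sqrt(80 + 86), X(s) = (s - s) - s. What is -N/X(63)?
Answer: 2/63 - sqrt(166)/63 ≈ -0.17276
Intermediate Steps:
X(s) = -s (X(s) = 0 - s = -s)
N = 2 - sqrt(166) (N = 2 - sqrt(80 + 86) = 2 - sqrt(166) ≈ -10.884)
-N/X(63) = -(2 - sqrt(166))/((-1*63)) = -(2 - sqrt(166))/(-63) = -(-1)*(2 - sqrt(166))/63 = -(-2/63 + sqrt(166)/63) = 2/63 - sqrt(166)/63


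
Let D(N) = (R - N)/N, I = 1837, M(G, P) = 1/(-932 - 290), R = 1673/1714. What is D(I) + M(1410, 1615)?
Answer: -962178852/961902799 ≈ -1.0003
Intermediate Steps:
R = 1673/1714 (R = 1673*(1/1714) = 1673/1714 ≈ 0.97608)
M(G, P) = -1/1222 (M(G, P) = 1/(-1222) = -1/1222)
D(N) = (1673/1714 - N)/N
D(I) + M(1410, 1615) = (1673/1714 - 1*1837)/1837 - 1/1222 = (1673/1714 - 1837)/1837 - 1/1222 = (1/1837)*(-3146945/1714) - 1/1222 = -3146945/3148618 - 1/1222 = -962178852/961902799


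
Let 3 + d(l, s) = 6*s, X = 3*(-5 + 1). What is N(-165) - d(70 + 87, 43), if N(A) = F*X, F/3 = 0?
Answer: -255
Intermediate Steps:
F = 0 (F = 3*0 = 0)
X = -12 (X = 3*(-4) = -12)
d(l, s) = -3 + 6*s
N(A) = 0 (N(A) = 0*(-12) = 0)
N(-165) - d(70 + 87, 43) = 0 - (-3 + 6*43) = 0 - (-3 + 258) = 0 - 1*255 = 0 - 255 = -255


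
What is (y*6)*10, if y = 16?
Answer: 960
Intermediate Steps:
(y*6)*10 = (16*6)*10 = 96*10 = 960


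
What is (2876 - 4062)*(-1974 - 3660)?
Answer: 6681924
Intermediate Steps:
(2876 - 4062)*(-1974 - 3660) = -1186*(-5634) = 6681924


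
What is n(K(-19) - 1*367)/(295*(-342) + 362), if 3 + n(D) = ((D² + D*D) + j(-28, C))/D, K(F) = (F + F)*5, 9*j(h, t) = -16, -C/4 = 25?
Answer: 5599505/503946864 ≈ 0.011111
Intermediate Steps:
C = -100 (C = -4*25 = -100)
j(h, t) = -16/9 (j(h, t) = (⅑)*(-16) = -16/9)
K(F) = 10*F (K(F) = (2*F)*5 = 10*F)
n(D) = -3 + (-16/9 + 2*D²)/D (n(D) = -3 + ((D² + D*D) - 16/9)/D = -3 + ((D² + D²) - 16/9)/D = -3 + (2*D² - 16/9)/D = -3 + (-16/9 + 2*D²)/D)
n(K(-19) - 1*367)/(295*(-342) + 362) = (-3 + 2*(10*(-19) - 1*367) - 16/(9*(10*(-19) - 1*367)))/(295*(-342) + 362) = (-3 + 2*(-190 - 367) - 16/(9*(-190 - 367)))/(-100890 + 362) = (-3 + 2*(-557) - 16/9/(-557))/(-100528) = (-3 - 1114 - 16/9*(-1/557))*(-1/100528) = (-3 - 1114 + 16/5013)*(-1/100528) = -5599505/5013*(-1/100528) = 5599505/503946864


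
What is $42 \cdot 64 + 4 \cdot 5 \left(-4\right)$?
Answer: $2608$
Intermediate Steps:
$42 \cdot 64 + 4 \cdot 5 \left(-4\right) = 2688 + 20 \left(-4\right) = 2688 - 80 = 2608$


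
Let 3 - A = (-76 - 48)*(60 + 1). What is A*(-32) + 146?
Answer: -241998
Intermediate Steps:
A = 7567 (A = 3 - (-76 - 48)*(60 + 1) = 3 - (-124)*61 = 3 - 1*(-7564) = 3 + 7564 = 7567)
A*(-32) + 146 = 7567*(-32) + 146 = -242144 + 146 = -241998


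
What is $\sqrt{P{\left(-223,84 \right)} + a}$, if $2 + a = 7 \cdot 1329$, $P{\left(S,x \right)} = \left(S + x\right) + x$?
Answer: $\sqrt{9246} \approx 96.156$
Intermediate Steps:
$P{\left(S,x \right)} = S + 2 x$
$a = 9301$ ($a = -2 + 7 \cdot 1329 = -2 + 9303 = 9301$)
$\sqrt{P{\left(-223,84 \right)} + a} = \sqrt{\left(-223 + 2 \cdot 84\right) + 9301} = \sqrt{\left(-223 + 168\right) + 9301} = \sqrt{-55 + 9301} = \sqrt{9246}$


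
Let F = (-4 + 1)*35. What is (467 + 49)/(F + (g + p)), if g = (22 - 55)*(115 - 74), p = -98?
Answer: -129/389 ≈ -0.33162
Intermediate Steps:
g = -1353 (g = -33*41 = -1353)
F = -105 (F = -3*35 = -105)
(467 + 49)/(F + (g + p)) = (467 + 49)/(-105 + (-1353 - 98)) = 516/(-105 - 1451) = 516/(-1556) = 516*(-1/1556) = -129/389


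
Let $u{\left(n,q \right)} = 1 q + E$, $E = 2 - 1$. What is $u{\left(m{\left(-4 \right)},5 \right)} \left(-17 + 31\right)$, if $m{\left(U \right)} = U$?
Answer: $84$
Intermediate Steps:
$E = 1$
$u{\left(n,q \right)} = 1 + q$ ($u{\left(n,q \right)} = 1 q + 1 = q + 1 = 1 + q$)
$u{\left(m{\left(-4 \right)},5 \right)} \left(-17 + 31\right) = \left(1 + 5\right) \left(-17 + 31\right) = 6 \cdot 14 = 84$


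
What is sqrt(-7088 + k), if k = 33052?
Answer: 2*sqrt(6491) ≈ 161.13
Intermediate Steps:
sqrt(-7088 + k) = sqrt(-7088 + 33052) = sqrt(25964) = 2*sqrt(6491)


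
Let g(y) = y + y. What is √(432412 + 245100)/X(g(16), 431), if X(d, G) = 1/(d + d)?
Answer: 128*√169378 ≈ 52679.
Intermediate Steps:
g(y) = 2*y
X(d, G) = 1/(2*d)
√(432412 + 245100)/X(g(16), 431) = √(432412 + 245100)/((1/(2*((2*16))))) = √677512/(((½)/32)) = (2*√169378)/(((½)*(1/32))) = (2*√169378)/(1/64) = (2*√169378)*64 = 128*√169378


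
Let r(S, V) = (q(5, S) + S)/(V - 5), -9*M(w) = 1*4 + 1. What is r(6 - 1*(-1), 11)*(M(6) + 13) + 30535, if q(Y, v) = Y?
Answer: 275039/9 ≈ 30560.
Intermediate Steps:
M(w) = -5/9 (M(w) = -(1*4 + 1)/9 = -(4 + 1)/9 = -1/9*5 = -5/9)
r(S, V) = (5 + S)/(-5 + V) (r(S, V) = (5 + S)/(V - 5) = (5 + S)/(-5 + V))
r(6 - 1*(-1), 11)*(M(6) + 13) + 30535 = ((5 + (6 - 1*(-1)))/(-5 + 11))*(-5/9 + 13) + 30535 = ((5 + (6 + 1))/6)*(112/9) + 30535 = ((5 + 7)/6)*(112/9) + 30535 = ((1/6)*12)*(112/9) + 30535 = 2*(112/9) + 30535 = 224/9 + 30535 = 275039/9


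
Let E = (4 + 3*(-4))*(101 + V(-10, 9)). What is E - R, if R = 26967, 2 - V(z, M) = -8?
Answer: -27855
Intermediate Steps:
V(z, M) = 10 (V(z, M) = 2 - 1*(-8) = 2 + 8 = 10)
E = -888 (E = (4 + 3*(-4))*(101 + 10) = (4 - 12)*111 = -8*111 = -888)
E - R = -888 - 1*26967 = -888 - 26967 = -27855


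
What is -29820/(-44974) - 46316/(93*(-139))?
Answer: 1234249462/290689449 ≈ 4.2459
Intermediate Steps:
-29820/(-44974) - 46316/(93*(-139)) = -29820*(-1/44974) - 46316/(-12927) = 14910/22487 - 46316*(-1/12927) = 14910/22487 + 46316/12927 = 1234249462/290689449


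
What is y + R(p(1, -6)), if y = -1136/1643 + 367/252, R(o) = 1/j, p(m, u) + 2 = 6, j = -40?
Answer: 3063581/4140360 ≈ 0.73993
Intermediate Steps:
p(m, u) = 4 (p(m, u) = -2 + 6 = 4)
R(o) = -1/40 (R(o) = 1/(-40) = -1/40)
y = 316709/414036 (y = -1136*1/1643 + 367*(1/252) = -1136/1643 + 367/252 = 316709/414036 ≈ 0.76493)
y + R(p(1, -6)) = 316709/414036 - 1/40 = 3063581/4140360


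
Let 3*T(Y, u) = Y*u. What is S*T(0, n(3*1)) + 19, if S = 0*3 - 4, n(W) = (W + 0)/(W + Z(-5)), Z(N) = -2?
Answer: 19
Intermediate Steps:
n(W) = W/(-2 + W) (n(W) = (W + 0)/(W - 2) = W/(-2 + W))
S = -4 (S = 0 - 4 = -4)
T(Y, u) = Y*u/3 (T(Y, u) = (Y*u)/3 = Y*u/3)
S*T(0, n(3*1)) + 19 = -4*0*(3*1)/(-2 + 3*1)/3 + 19 = -4*0*3/(-2 + 3)/3 + 19 = -4*0*3/1/3 + 19 = -4*0*3*1/3 + 19 = -4*0*3/3 + 19 = -4*0 + 19 = 0 + 19 = 19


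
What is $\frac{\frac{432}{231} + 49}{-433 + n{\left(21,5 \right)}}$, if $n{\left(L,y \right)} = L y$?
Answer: $- \frac{3917}{25256} \approx -0.15509$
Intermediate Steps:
$\frac{\frac{432}{231} + 49}{-433 + n{\left(21,5 \right)}} = \frac{\frac{432}{231} + 49}{-433 + 21 \cdot 5} = \frac{432 \cdot \frac{1}{231} + 49}{-433 + 105} = \frac{\frac{144}{77} + 49}{-328} = \frac{3917}{77} \left(- \frac{1}{328}\right) = - \frac{3917}{25256}$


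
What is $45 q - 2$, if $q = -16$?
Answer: $-722$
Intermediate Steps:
$45 q - 2 = 45 \left(-16\right) - 2 = -720 - 2 = -722$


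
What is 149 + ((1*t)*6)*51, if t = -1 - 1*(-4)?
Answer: 1067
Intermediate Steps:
t = 3 (t = -1 + 4 = 3)
149 + ((1*t)*6)*51 = 149 + ((1*3)*6)*51 = 149 + (3*6)*51 = 149 + 18*51 = 149 + 918 = 1067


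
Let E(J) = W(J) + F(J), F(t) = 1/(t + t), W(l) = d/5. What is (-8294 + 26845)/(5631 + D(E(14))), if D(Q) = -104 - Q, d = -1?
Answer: 2597140/773803 ≈ 3.3563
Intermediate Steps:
W(l) = -⅕ (W(l) = -1/5 = -1*⅕ = -⅕)
F(t) = 1/(2*t)
E(J) = -⅕ + 1/(2*J)
(-8294 + 26845)/(5631 + D(E(14))) = (-8294 + 26845)/(5631 + (-104 - (5 - 2*14)/(10*14))) = 18551/(5631 + (-104 - (5 - 28)/(10*14))) = 18551/(5631 + (-104 - (-23)/(10*14))) = 18551/(5631 + (-104 - 1*(-23/140))) = 18551/(5631 + (-104 + 23/140)) = 18551/(5631 - 14537/140) = 18551/(773803/140) = 18551*(140/773803) = 2597140/773803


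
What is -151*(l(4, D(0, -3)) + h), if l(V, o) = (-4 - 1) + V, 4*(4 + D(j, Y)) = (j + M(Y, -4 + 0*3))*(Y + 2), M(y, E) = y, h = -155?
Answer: 23556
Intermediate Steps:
D(j, Y) = -4 + (2 + Y)*(Y + j)/4 (D(j, Y) = -4 + ((j + Y)*(Y + 2))/4 = -4 + ((Y + j)*(2 + Y))/4 = -4 + ((2 + Y)*(Y + j))/4 = -4 + (2 + Y)*(Y + j)/4)
l(V, o) = -5 + V
-151*(l(4, D(0, -3)) + h) = -151*((-5 + 4) - 155) = -151*(-1 - 155) = -151*(-156) = 23556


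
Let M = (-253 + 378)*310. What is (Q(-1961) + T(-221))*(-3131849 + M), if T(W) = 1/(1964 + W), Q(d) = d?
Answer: 3524093476726/581 ≈ 6.0656e+9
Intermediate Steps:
M = 38750 (M = 125*310 = 38750)
(Q(-1961) + T(-221))*(-3131849 + M) = (-1961 + 1/(1964 - 221))*(-3131849 + 38750) = (-1961 + 1/1743)*(-3093099) = -3418022/1743*(-3093099) = 3524093476726/581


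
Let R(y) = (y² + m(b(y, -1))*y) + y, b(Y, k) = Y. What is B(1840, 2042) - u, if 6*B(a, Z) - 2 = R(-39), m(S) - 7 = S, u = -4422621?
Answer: 13269229/3 ≈ 4.4231e+6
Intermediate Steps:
m(S) = 7 + S
R(y) = y + y² + y*(7 + y) (R(y) = (y² + (7 + y)*y) + y = (y² + y*(7 + y)) + y = y + y² + y*(7 + y))
B(a, Z) = 1366/3 (B(a, Z) = ⅓ + (2*(-39)*(4 - 39))/6 = ⅓ + (2*(-39)*(-35))/6 = ⅓ + (⅙)*2730 = ⅓ + 455 = 1366/3)
B(1840, 2042) - u = 1366/3 - 1*(-4422621) = 1366/3 + 4422621 = 13269229/3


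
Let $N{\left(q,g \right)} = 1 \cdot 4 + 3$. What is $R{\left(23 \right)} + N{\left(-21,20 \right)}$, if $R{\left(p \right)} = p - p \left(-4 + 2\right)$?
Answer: $76$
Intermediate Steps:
$N{\left(q,g \right)} = 7$ ($N{\left(q,g \right)} = 4 + 3 = 7$)
$R{\left(p \right)} = 3 p$ ($R{\left(p \right)} = p - p \left(-2\right) = p - - 2 p = p + 2 p = 3 p$)
$R{\left(23 \right)} + N{\left(-21,20 \right)} = 3 \cdot 23 + 7 = 69 + 7 = 76$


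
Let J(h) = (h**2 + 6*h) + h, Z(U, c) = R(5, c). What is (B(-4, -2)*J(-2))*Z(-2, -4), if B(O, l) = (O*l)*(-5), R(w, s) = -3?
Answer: -1200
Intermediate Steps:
Z(U, c) = -3
J(h) = h**2 + 7*h
B(O, l) = -5*O*l
(B(-4, -2)*J(-2))*Z(-2, -4) = ((-5*(-4)*(-2))*(-2*(7 - 2)))*(-3) = -(-80)*5*(-3) = -40*(-10)*(-3) = 400*(-3) = -1200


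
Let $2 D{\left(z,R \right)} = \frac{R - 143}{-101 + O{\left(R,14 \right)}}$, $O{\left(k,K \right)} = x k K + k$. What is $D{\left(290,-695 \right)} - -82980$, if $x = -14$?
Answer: $\frac{11237483101}{135424} \approx 82980.0$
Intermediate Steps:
$O{\left(k,K \right)} = k - 14 K k$ ($O{\left(k,K \right)} = - 14 k K + k = - 14 K k + k = k - 14 K k$)
$D{\left(z,R \right)} = \frac{-143 + R}{2 \left(-101 - 195 R\right)}$ ($D{\left(z,R \right)} = \frac{\left(R - 143\right) \frac{1}{-101 + R \left(1 - 196\right)}}{2} = \frac{\left(-143 + R\right) \frac{1}{-101 + R \left(1 - 196\right)}}{2} = \frac{\left(-143 + R\right) \frac{1}{-101 + R \left(-195\right)}}{2} = \frac{\left(-143 + R\right) \frac{1}{-101 - 195 R}}{2} = \frac{\frac{1}{-101 - 195 R} \left(-143 + R\right)}{2} = \frac{-143 + R}{2 \left(-101 - 195 R\right)}$)
$D{\left(290,-695 \right)} - -82980 = \frac{143 - -695}{2 \left(101 + 195 \left(-695\right)\right)} - -82980 = \frac{143 + 695}{2 \left(101 - 135525\right)} + 82980 = \frac{1}{2} \frac{1}{-135424} \cdot 838 + 82980 = \frac{1}{2} \left(- \frac{1}{135424}\right) 838 + 82980 = - \frac{419}{135424} + 82980 = \frac{11237483101}{135424}$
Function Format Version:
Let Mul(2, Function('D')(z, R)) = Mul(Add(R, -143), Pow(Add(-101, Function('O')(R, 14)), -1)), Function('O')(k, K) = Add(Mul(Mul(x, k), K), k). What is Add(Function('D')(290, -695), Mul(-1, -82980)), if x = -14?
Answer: Rational(11237483101, 135424) ≈ 82980.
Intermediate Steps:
Function('O')(k, K) = Add(k, Mul(-14, K, k)) (Function('O')(k, K) = Add(Mul(Mul(-14, k), K), k) = Add(Mul(-14, K, k), k) = Add(k, Mul(-14, K, k)))
Function('D')(z, R) = Mul(Rational(1, 2), Pow(Add(-101, Mul(-195, R)), -1), Add(-143, R)) (Function('D')(z, R) = Mul(Rational(1, 2), Mul(Add(R, -143), Pow(Add(-101, Mul(R, Add(1, Mul(-14, 14)))), -1))) = Mul(Rational(1, 2), Mul(Add(-143, R), Pow(Add(-101, Mul(R, Add(1, -196))), -1))) = Mul(Rational(1, 2), Mul(Add(-143, R), Pow(Add(-101, Mul(R, -195)), -1))) = Mul(Rational(1, 2), Mul(Add(-143, R), Pow(Add(-101, Mul(-195, R)), -1))) = Mul(Rational(1, 2), Mul(Pow(Add(-101, Mul(-195, R)), -1), Add(-143, R))) = Mul(Rational(1, 2), Pow(Add(-101, Mul(-195, R)), -1), Add(-143, R)))
Add(Function('D')(290, -695), Mul(-1, -82980)) = Add(Mul(Rational(1, 2), Pow(Add(101, Mul(195, -695)), -1), Add(143, Mul(-1, -695))), Mul(-1, -82980)) = Add(Mul(Rational(1, 2), Pow(Add(101, -135525), -1), Add(143, 695)), 82980) = Add(Mul(Rational(1, 2), Pow(-135424, -1), 838), 82980) = Add(Mul(Rational(1, 2), Rational(-1, 135424), 838), 82980) = Add(Rational(-419, 135424), 82980) = Rational(11237483101, 135424)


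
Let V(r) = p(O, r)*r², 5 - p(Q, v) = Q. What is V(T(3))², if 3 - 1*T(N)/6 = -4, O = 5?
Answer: 0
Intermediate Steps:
T(N) = 42 (T(N) = 18 - 6*(-4) = 18 + 24 = 42)
p(Q, v) = 5 - Q
V(r) = 0 (V(r) = (5 - 1*5)*r² = (5 - 5)*r² = 0*r² = 0)
V(T(3))² = 0² = 0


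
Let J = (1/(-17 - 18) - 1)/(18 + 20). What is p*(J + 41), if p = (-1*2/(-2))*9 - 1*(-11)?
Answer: 108988/133 ≈ 819.46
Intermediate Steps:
J = -18/665 (J = (1/(-35) - 1)/38 = (-1/35 - 1)*(1/38) = -36/35*1/38 = -18/665 ≈ -0.027068)
p = 20 (p = -2*(-1/2)*9 + 11 = 1*9 + 11 = 9 + 11 = 20)
p*(J + 41) = 20*(-18/665 + 41) = 20*(27247/665) = 108988/133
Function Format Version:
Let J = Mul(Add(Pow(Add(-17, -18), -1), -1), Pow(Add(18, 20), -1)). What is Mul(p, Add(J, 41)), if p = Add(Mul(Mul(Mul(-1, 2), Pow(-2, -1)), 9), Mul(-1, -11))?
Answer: Rational(108988, 133) ≈ 819.46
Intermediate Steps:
J = Rational(-18, 665) (J = Mul(Add(Pow(-35, -1), -1), Pow(38, -1)) = Mul(Add(Rational(-1, 35), -1), Rational(1, 38)) = Mul(Rational(-36, 35), Rational(1, 38)) = Rational(-18, 665) ≈ -0.027068)
p = 20 (p = Add(Mul(Mul(-2, Rational(-1, 2)), 9), 11) = Add(Mul(1, 9), 11) = Add(9, 11) = 20)
Mul(p, Add(J, 41)) = Mul(20, Add(Rational(-18, 665), 41)) = Mul(20, Rational(27247, 665)) = Rational(108988, 133)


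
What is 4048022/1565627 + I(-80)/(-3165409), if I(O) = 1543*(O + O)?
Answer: 13200167264758/4955849796443 ≈ 2.6636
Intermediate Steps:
I(O) = 3086*O (I(O) = 1543*(2*O) = 3086*O)
4048022/1565627 + I(-80)/(-3165409) = 4048022/1565627 + (3086*(-80))/(-3165409) = 4048022*(1/1565627) - 246880*(-1/3165409) = 4048022/1565627 + 246880/3165409 = 13200167264758/4955849796443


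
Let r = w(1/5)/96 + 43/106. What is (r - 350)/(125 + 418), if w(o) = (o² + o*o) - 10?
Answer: -5560193/8633700 ≈ -0.64401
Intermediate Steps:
w(o) = -10 + 2*o² (w(o) = (o² + o²) - 10 = 2*o² - 10 = -10 + 2*o²)
r = 4807/15900 (r = (-10 + 2*(1/5)²)/96 + 43/106 = (-10 + 2*(⅕)²)*(1/96) + 43*(1/106) = (-10 + 2*(1/25))*(1/96) + 43/106 = (-10 + 2/25)*(1/96) + 43/106 = -248/25*1/96 + 43/106 = -31/300 + 43/106 = 4807/15900 ≈ 0.30233)
(r - 350)/(125 + 418) = (4807/15900 - 350)/(125 + 418) = -5560193/15900/543 = -5560193/15900*1/543 = -5560193/8633700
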